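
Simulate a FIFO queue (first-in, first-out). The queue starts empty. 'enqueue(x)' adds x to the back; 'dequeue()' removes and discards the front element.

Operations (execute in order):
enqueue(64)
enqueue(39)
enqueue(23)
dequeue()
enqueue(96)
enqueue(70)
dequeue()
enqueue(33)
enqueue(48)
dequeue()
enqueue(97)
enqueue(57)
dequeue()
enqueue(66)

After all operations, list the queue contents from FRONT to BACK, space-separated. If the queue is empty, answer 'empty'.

enqueue(64): [64]
enqueue(39): [64, 39]
enqueue(23): [64, 39, 23]
dequeue(): [39, 23]
enqueue(96): [39, 23, 96]
enqueue(70): [39, 23, 96, 70]
dequeue(): [23, 96, 70]
enqueue(33): [23, 96, 70, 33]
enqueue(48): [23, 96, 70, 33, 48]
dequeue(): [96, 70, 33, 48]
enqueue(97): [96, 70, 33, 48, 97]
enqueue(57): [96, 70, 33, 48, 97, 57]
dequeue(): [70, 33, 48, 97, 57]
enqueue(66): [70, 33, 48, 97, 57, 66]

Answer: 70 33 48 97 57 66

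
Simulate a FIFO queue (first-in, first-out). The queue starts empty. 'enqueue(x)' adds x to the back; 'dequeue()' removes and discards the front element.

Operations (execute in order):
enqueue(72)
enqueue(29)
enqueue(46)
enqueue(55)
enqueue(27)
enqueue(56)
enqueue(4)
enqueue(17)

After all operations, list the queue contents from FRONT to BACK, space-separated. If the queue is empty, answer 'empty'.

Answer: 72 29 46 55 27 56 4 17

Derivation:
enqueue(72): [72]
enqueue(29): [72, 29]
enqueue(46): [72, 29, 46]
enqueue(55): [72, 29, 46, 55]
enqueue(27): [72, 29, 46, 55, 27]
enqueue(56): [72, 29, 46, 55, 27, 56]
enqueue(4): [72, 29, 46, 55, 27, 56, 4]
enqueue(17): [72, 29, 46, 55, 27, 56, 4, 17]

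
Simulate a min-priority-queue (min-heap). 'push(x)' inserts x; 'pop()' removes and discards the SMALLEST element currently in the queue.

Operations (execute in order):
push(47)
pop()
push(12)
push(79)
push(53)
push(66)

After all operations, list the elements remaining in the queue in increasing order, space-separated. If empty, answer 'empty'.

Answer: 12 53 66 79

Derivation:
push(47): heap contents = [47]
pop() → 47: heap contents = []
push(12): heap contents = [12]
push(79): heap contents = [12, 79]
push(53): heap contents = [12, 53, 79]
push(66): heap contents = [12, 53, 66, 79]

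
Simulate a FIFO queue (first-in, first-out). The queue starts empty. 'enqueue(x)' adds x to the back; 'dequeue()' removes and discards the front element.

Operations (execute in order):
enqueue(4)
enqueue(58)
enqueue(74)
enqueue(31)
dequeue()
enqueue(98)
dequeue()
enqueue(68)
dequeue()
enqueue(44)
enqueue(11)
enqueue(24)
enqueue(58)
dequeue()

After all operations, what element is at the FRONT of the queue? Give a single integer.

Answer: 98

Derivation:
enqueue(4): queue = [4]
enqueue(58): queue = [4, 58]
enqueue(74): queue = [4, 58, 74]
enqueue(31): queue = [4, 58, 74, 31]
dequeue(): queue = [58, 74, 31]
enqueue(98): queue = [58, 74, 31, 98]
dequeue(): queue = [74, 31, 98]
enqueue(68): queue = [74, 31, 98, 68]
dequeue(): queue = [31, 98, 68]
enqueue(44): queue = [31, 98, 68, 44]
enqueue(11): queue = [31, 98, 68, 44, 11]
enqueue(24): queue = [31, 98, 68, 44, 11, 24]
enqueue(58): queue = [31, 98, 68, 44, 11, 24, 58]
dequeue(): queue = [98, 68, 44, 11, 24, 58]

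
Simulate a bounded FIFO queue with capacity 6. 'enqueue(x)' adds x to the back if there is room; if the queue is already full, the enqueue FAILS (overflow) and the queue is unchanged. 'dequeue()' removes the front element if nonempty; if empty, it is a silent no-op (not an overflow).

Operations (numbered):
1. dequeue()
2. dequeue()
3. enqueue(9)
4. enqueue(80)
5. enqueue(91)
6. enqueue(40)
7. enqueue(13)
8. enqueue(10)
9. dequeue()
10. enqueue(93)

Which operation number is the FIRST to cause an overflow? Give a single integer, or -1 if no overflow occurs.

1. dequeue(): empty, no-op, size=0
2. dequeue(): empty, no-op, size=0
3. enqueue(9): size=1
4. enqueue(80): size=2
5. enqueue(91): size=3
6. enqueue(40): size=4
7. enqueue(13): size=5
8. enqueue(10): size=6
9. dequeue(): size=5
10. enqueue(93): size=6

Answer: -1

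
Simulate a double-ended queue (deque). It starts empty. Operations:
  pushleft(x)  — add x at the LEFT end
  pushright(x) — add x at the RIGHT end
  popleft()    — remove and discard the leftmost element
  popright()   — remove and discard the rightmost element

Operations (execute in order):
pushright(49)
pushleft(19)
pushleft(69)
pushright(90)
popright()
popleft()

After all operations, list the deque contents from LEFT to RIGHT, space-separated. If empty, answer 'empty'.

pushright(49): [49]
pushleft(19): [19, 49]
pushleft(69): [69, 19, 49]
pushright(90): [69, 19, 49, 90]
popright(): [69, 19, 49]
popleft(): [19, 49]

Answer: 19 49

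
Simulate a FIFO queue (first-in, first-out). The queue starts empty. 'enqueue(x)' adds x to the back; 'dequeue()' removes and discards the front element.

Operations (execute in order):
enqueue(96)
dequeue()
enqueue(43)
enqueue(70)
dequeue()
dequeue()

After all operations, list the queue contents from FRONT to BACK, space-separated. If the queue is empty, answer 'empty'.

Answer: empty

Derivation:
enqueue(96): [96]
dequeue(): []
enqueue(43): [43]
enqueue(70): [43, 70]
dequeue(): [70]
dequeue(): []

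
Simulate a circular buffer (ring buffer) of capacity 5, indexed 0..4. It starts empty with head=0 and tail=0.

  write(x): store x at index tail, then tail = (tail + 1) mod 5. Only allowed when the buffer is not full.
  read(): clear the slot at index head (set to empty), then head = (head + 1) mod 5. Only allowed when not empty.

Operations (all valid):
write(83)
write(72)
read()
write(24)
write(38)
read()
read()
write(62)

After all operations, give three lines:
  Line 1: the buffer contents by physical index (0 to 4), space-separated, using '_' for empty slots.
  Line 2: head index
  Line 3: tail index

write(83): buf=[83 _ _ _ _], head=0, tail=1, size=1
write(72): buf=[83 72 _ _ _], head=0, tail=2, size=2
read(): buf=[_ 72 _ _ _], head=1, tail=2, size=1
write(24): buf=[_ 72 24 _ _], head=1, tail=3, size=2
write(38): buf=[_ 72 24 38 _], head=1, tail=4, size=3
read(): buf=[_ _ 24 38 _], head=2, tail=4, size=2
read(): buf=[_ _ _ 38 _], head=3, tail=4, size=1
write(62): buf=[_ _ _ 38 62], head=3, tail=0, size=2

Answer: _ _ _ 38 62
3
0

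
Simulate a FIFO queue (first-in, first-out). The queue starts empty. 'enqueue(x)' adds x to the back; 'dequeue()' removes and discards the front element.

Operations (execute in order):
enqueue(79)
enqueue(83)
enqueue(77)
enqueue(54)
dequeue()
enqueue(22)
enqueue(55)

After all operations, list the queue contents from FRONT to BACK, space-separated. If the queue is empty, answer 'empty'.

enqueue(79): [79]
enqueue(83): [79, 83]
enqueue(77): [79, 83, 77]
enqueue(54): [79, 83, 77, 54]
dequeue(): [83, 77, 54]
enqueue(22): [83, 77, 54, 22]
enqueue(55): [83, 77, 54, 22, 55]

Answer: 83 77 54 22 55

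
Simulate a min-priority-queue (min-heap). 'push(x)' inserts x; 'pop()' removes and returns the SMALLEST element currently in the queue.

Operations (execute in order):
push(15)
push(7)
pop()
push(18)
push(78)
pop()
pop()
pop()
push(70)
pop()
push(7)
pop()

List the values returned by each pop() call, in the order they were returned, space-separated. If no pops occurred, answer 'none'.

Answer: 7 15 18 78 70 7

Derivation:
push(15): heap contents = [15]
push(7): heap contents = [7, 15]
pop() → 7: heap contents = [15]
push(18): heap contents = [15, 18]
push(78): heap contents = [15, 18, 78]
pop() → 15: heap contents = [18, 78]
pop() → 18: heap contents = [78]
pop() → 78: heap contents = []
push(70): heap contents = [70]
pop() → 70: heap contents = []
push(7): heap contents = [7]
pop() → 7: heap contents = []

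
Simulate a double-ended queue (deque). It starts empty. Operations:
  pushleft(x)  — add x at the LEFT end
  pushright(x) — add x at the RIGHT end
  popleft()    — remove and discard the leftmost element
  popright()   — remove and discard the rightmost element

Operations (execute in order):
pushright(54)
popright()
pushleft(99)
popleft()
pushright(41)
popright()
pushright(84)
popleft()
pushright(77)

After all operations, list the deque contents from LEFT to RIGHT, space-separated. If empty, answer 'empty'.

Answer: 77

Derivation:
pushright(54): [54]
popright(): []
pushleft(99): [99]
popleft(): []
pushright(41): [41]
popright(): []
pushright(84): [84]
popleft(): []
pushright(77): [77]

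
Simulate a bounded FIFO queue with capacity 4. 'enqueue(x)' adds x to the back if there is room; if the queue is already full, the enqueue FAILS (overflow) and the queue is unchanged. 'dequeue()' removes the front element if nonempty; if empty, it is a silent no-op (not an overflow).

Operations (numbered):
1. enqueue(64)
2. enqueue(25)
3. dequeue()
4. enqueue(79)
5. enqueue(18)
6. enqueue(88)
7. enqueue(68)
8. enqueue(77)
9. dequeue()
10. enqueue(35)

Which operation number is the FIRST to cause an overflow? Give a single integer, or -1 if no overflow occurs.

Answer: 7

Derivation:
1. enqueue(64): size=1
2. enqueue(25): size=2
3. dequeue(): size=1
4. enqueue(79): size=2
5. enqueue(18): size=3
6. enqueue(88): size=4
7. enqueue(68): size=4=cap → OVERFLOW (fail)
8. enqueue(77): size=4=cap → OVERFLOW (fail)
9. dequeue(): size=3
10. enqueue(35): size=4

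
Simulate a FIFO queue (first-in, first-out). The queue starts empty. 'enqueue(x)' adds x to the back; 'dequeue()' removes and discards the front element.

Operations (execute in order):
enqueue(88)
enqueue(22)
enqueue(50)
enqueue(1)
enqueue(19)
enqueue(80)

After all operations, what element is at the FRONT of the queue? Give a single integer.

Answer: 88

Derivation:
enqueue(88): queue = [88]
enqueue(22): queue = [88, 22]
enqueue(50): queue = [88, 22, 50]
enqueue(1): queue = [88, 22, 50, 1]
enqueue(19): queue = [88, 22, 50, 1, 19]
enqueue(80): queue = [88, 22, 50, 1, 19, 80]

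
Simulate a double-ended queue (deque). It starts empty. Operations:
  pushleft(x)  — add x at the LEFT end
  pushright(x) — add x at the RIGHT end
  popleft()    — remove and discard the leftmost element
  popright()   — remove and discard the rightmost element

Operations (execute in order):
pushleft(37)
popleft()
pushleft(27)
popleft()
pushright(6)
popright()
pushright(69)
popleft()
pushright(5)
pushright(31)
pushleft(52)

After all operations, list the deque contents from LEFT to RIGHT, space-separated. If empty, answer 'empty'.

pushleft(37): [37]
popleft(): []
pushleft(27): [27]
popleft(): []
pushright(6): [6]
popright(): []
pushright(69): [69]
popleft(): []
pushright(5): [5]
pushright(31): [5, 31]
pushleft(52): [52, 5, 31]

Answer: 52 5 31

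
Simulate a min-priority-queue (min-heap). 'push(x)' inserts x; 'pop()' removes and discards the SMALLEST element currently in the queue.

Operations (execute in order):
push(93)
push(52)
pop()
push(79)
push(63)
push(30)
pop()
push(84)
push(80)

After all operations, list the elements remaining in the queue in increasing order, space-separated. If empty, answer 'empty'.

push(93): heap contents = [93]
push(52): heap contents = [52, 93]
pop() → 52: heap contents = [93]
push(79): heap contents = [79, 93]
push(63): heap contents = [63, 79, 93]
push(30): heap contents = [30, 63, 79, 93]
pop() → 30: heap contents = [63, 79, 93]
push(84): heap contents = [63, 79, 84, 93]
push(80): heap contents = [63, 79, 80, 84, 93]

Answer: 63 79 80 84 93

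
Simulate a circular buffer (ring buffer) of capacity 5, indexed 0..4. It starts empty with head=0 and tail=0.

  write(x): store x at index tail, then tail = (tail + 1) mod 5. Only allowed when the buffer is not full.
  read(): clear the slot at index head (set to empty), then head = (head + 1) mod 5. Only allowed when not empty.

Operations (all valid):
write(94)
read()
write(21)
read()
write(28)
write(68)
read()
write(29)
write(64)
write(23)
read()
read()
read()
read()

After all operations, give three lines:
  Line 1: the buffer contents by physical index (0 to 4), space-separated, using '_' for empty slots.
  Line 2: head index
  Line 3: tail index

Answer: _ _ _ _ _
2
2

Derivation:
write(94): buf=[94 _ _ _ _], head=0, tail=1, size=1
read(): buf=[_ _ _ _ _], head=1, tail=1, size=0
write(21): buf=[_ 21 _ _ _], head=1, tail=2, size=1
read(): buf=[_ _ _ _ _], head=2, tail=2, size=0
write(28): buf=[_ _ 28 _ _], head=2, tail=3, size=1
write(68): buf=[_ _ 28 68 _], head=2, tail=4, size=2
read(): buf=[_ _ _ 68 _], head=3, tail=4, size=1
write(29): buf=[_ _ _ 68 29], head=3, tail=0, size=2
write(64): buf=[64 _ _ 68 29], head=3, tail=1, size=3
write(23): buf=[64 23 _ 68 29], head=3, tail=2, size=4
read(): buf=[64 23 _ _ 29], head=4, tail=2, size=3
read(): buf=[64 23 _ _ _], head=0, tail=2, size=2
read(): buf=[_ 23 _ _ _], head=1, tail=2, size=1
read(): buf=[_ _ _ _ _], head=2, tail=2, size=0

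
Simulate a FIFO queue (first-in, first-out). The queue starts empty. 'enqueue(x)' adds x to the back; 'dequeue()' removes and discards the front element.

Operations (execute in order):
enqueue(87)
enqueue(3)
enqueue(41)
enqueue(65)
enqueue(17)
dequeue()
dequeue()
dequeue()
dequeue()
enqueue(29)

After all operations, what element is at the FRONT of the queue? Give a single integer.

enqueue(87): queue = [87]
enqueue(3): queue = [87, 3]
enqueue(41): queue = [87, 3, 41]
enqueue(65): queue = [87, 3, 41, 65]
enqueue(17): queue = [87, 3, 41, 65, 17]
dequeue(): queue = [3, 41, 65, 17]
dequeue(): queue = [41, 65, 17]
dequeue(): queue = [65, 17]
dequeue(): queue = [17]
enqueue(29): queue = [17, 29]

Answer: 17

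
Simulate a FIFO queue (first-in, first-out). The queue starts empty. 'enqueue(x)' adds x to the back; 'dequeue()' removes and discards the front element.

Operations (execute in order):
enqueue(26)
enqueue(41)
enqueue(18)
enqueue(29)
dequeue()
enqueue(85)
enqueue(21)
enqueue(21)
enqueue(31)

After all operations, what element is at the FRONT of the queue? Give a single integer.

enqueue(26): queue = [26]
enqueue(41): queue = [26, 41]
enqueue(18): queue = [26, 41, 18]
enqueue(29): queue = [26, 41, 18, 29]
dequeue(): queue = [41, 18, 29]
enqueue(85): queue = [41, 18, 29, 85]
enqueue(21): queue = [41, 18, 29, 85, 21]
enqueue(21): queue = [41, 18, 29, 85, 21, 21]
enqueue(31): queue = [41, 18, 29, 85, 21, 21, 31]

Answer: 41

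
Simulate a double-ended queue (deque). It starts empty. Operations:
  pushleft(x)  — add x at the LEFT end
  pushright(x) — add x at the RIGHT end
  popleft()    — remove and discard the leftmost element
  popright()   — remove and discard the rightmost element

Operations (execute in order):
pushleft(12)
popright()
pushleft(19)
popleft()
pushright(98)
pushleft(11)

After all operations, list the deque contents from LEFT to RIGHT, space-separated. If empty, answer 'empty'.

Answer: 11 98

Derivation:
pushleft(12): [12]
popright(): []
pushleft(19): [19]
popleft(): []
pushright(98): [98]
pushleft(11): [11, 98]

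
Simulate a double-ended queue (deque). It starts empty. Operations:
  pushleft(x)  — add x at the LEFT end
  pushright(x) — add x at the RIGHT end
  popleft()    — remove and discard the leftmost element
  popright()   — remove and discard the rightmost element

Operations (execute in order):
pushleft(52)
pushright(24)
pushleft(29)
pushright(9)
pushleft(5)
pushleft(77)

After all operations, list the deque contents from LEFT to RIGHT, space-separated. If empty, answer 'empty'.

Answer: 77 5 29 52 24 9

Derivation:
pushleft(52): [52]
pushright(24): [52, 24]
pushleft(29): [29, 52, 24]
pushright(9): [29, 52, 24, 9]
pushleft(5): [5, 29, 52, 24, 9]
pushleft(77): [77, 5, 29, 52, 24, 9]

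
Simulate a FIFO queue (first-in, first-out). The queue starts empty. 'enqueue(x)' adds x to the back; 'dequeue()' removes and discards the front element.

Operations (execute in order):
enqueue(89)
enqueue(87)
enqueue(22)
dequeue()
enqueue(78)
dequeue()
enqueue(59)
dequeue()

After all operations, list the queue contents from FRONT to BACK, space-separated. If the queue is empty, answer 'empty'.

Answer: 78 59

Derivation:
enqueue(89): [89]
enqueue(87): [89, 87]
enqueue(22): [89, 87, 22]
dequeue(): [87, 22]
enqueue(78): [87, 22, 78]
dequeue(): [22, 78]
enqueue(59): [22, 78, 59]
dequeue(): [78, 59]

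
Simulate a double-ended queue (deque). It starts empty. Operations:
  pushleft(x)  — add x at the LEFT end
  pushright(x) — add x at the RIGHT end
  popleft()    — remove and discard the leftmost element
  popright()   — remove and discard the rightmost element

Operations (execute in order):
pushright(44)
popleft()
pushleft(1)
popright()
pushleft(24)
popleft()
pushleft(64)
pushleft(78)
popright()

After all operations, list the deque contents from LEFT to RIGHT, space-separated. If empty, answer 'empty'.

pushright(44): [44]
popleft(): []
pushleft(1): [1]
popright(): []
pushleft(24): [24]
popleft(): []
pushleft(64): [64]
pushleft(78): [78, 64]
popright(): [78]

Answer: 78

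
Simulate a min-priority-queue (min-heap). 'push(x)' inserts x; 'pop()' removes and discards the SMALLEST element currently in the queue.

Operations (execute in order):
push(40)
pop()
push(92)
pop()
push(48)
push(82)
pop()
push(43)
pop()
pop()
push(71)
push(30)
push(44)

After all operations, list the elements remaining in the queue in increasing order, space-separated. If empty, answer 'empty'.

push(40): heap contents = [40]
pop() → 40: heap contents = []
push(92): heap contents = [92]
pop() → 92: heap contents = []
push(48): heap contents = [48]
push(82): heap contents = [48, 82]
pop() → 48: heap contents = [82]
push(43): heap contents = [43, 82]
pop() → 43: heap contents = [82]
pop() → 82: heap contents = []
push(71): heap contents = [71]
push(30): heap contents = [30, 71]
push(44): heap contents = [30, 44, 71]

Answer: 30 44 71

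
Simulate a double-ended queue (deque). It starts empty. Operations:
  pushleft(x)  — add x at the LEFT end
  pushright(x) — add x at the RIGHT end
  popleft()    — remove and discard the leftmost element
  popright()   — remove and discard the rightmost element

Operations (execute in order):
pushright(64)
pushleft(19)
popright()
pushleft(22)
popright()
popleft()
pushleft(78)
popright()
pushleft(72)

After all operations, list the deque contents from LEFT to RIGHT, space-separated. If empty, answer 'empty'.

Answer: 72

Derivation:
pushright(64): [64]
pushleft(19): [19, 64]
popright(): [19]
pushleft(22): [22, 19]
popright(): [22]
popleft(): []
pushleft(78): [78]
popright(): []
pushleft(72): [72]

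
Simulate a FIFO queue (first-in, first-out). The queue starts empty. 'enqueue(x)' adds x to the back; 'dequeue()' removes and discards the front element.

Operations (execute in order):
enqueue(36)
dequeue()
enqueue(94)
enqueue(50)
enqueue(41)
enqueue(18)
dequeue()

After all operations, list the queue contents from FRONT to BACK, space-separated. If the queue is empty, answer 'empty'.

enqueue(36): [36]
dequeue(): []
enqueue(94): [94]
enqueue(50): [94, 50]
enqueue(41): [94, 50, 41]
enqueue(18): [94, 50, 41, 18]
dequeue(): [50, 41, 18]

Answer: 50 41 18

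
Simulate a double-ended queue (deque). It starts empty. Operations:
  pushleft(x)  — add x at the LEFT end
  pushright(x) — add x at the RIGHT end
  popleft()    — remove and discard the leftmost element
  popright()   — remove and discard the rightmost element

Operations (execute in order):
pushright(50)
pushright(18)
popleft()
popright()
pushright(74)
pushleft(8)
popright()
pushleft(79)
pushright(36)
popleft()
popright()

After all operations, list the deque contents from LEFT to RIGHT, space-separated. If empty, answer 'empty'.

Answer: 8

Derivation:
pushright(50): [50]
pushright(18): [50, 18]
popleft(): [18]
popright(): []
pushright(74): [74]
pushleft(8): [8, 74]
popright(): [8]
pushleft(79): [79, 8]
pushright(36): [79, 8, 36]
popleft(): [8, 36]
popright(): [8]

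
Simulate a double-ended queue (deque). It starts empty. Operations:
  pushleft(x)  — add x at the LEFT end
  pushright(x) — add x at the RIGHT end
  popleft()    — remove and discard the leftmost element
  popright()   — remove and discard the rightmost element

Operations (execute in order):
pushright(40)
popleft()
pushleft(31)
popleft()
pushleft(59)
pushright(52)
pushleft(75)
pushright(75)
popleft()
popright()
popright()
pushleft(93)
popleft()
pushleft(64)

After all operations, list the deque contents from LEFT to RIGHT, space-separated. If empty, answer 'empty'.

Answer: 64 59

Derivation:
pushright(40): [40]
popleft(): []
pushleft(31): [31]
popleft(): []
pushleft(59): [59]
pushright(52): [59, 52]
pushleft(75): [75, 59, 52]
pushright(75): [75, 59, 52, 75]
popleft(): [59, 52, 75]
popright(): [59, 52]
popright(): [59]
pushleft(93): [93, 59]
popleft(): [59]
pushleft(64): [64, 59]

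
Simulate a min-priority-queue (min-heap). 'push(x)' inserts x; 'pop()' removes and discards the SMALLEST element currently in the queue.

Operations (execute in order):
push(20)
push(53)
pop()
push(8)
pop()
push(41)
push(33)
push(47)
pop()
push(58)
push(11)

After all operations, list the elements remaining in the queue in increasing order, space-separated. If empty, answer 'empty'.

push(20): heap contents = [20]
push(53): heap contents = [20, 53]
pop() → 20: heap contents = [53]
push(8): heap contents = [8, 53]
pop() → 8: heap contents = [53]
push(41): heap contents = [41, 53]
push(33): heap contents = [33, 41, 53]
push(47): heap contents = [33, 41, 47, 53]
pop() → 33: heap contents = [41, 47, 53]
push(58): heap contents = [41, 47, 53, 58]
push(11): heap contents = [11, 41, 47, 53, 58]

Answer: 11 41 47 53 58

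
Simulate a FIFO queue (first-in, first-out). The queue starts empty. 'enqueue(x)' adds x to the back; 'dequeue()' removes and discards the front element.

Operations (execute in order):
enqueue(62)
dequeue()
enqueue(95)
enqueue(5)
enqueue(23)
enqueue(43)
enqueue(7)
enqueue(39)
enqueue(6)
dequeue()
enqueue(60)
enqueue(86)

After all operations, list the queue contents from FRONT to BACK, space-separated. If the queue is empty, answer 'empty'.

enqueue(62): [62]
dequeue(): []
enqueue(95): [95]
enqueue(5): [95, 5]
enqueue(23): [95, 5, 23]
enqueue(43): [95, 5, 23, 43]
enqueue(7): [95, 5, 23, 43, 7]
enqueue(39): [95, 5, 23, 43, 7, 39]
enqueue(6): [95, 5, 23, 43, 7, 39, 6]
dequeue(): [5, 23, 43, 7, 39, 6]
enqueue(60): [5, 23, 43, 7, 39, 6, 60]
enqueue(86): [5, 23, 43, 7, 39, 6, 60, 86]

Answer: 5 23 43 7 39 6 60 86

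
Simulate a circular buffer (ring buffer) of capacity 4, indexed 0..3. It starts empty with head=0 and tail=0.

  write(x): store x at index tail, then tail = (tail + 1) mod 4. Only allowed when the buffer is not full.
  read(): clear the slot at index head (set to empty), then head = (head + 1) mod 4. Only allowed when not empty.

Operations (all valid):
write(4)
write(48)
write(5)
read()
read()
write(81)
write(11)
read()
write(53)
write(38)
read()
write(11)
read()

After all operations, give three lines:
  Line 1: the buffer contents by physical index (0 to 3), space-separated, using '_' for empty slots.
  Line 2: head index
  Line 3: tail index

Answer: _ 53 38 11
1
0

Derivation:
write(4): buf=[4 _ _ _], head=0, tail=1, size=1
write(48): buf=[4 48 _ _], head=0, tail=2, size=2
write(5): buf=[4 48 5 _], head=0, tail=3, size=3
read(): buf=[_ 48 5 _], head=1, tail=3, size=2
read(): buf=[_ _ 5 _], head=2, tail=3, size=1
write(81): buf=[_ _ 5 81], head=2, tail=0, size=2
write(11): buf=[11 _ 5 81], head=2, tail=1, size=3
read(): buf=[11 _ _ 81], head=3, tail=1, size=2
write(53): buf=[11 53 _ 81], head=3, tail=2, size=3
write(38): buf=[11 53 38 81], head=3, tail=3, size=4
read(): buf=[11 53 38 _], head=0, tail=3, size=3
write(11): buf=[11 53 38 11], head=0, tail=0, size=4
read(): buf=[_ 53 38 11], head=1, tail=0, size=3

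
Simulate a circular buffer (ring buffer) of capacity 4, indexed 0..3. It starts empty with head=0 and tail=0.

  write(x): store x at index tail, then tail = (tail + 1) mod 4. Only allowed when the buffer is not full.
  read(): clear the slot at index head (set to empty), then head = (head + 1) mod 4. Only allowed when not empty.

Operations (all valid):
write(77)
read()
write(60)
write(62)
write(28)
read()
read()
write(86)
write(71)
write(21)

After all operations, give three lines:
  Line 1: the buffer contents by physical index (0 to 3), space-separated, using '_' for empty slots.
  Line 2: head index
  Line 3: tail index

Answer: 86 71 21 28
3
3

Derivation:
write(77): buf=[77 _ _ _], head=0, tail=1, size=1
read(): buf=[_ _ _ _], head=1, tail=1, size=0
write(60): buf=[_ 60 _ _], head=1, tail=2, size=1
write(62): buf=[_ 60 62 _], head=1, tail=3, size=2
write(28): buf=[_ 60 62 28], head=1, tail=0, size=3
read(): buf=[_ _ 62 28], head=2, tail=0, size=2
read(): buf=[_ _ _ 28], head=3, tail=0, size=1
write(86): buf=[86 _ _ 28], head=3, tail=1, size=2
write(71): buf=[86 71 _ 28], head=3, tail=2, size=3
write(21): buf=[86 71 21 28], head=3, tail=3, size=4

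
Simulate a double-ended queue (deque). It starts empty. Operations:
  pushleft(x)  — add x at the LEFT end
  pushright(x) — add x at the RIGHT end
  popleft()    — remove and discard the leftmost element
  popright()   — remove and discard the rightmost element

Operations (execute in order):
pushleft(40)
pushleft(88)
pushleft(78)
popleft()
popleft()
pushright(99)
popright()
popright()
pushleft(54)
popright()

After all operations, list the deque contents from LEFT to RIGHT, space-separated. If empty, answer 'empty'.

pushleft(40): [40]
pushleft(88): [88, 40]
pushleft(78): [78, 88, 40]
popleft(): [88, 40]
popleft(): [40]
pushright(99): [40, 99]
popright(): [40]
popright(): []
pushleft(54): [54]
popright(): []

Answer: empty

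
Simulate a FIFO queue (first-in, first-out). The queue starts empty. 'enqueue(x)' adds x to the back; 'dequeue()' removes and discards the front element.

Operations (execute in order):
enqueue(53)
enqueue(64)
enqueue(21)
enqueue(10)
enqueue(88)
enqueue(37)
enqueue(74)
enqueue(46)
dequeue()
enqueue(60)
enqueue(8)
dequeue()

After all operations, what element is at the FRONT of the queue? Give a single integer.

enqueue(53): queue = [53]
enqueue(64): queue = [53, 64]
enqueue(21): queue = [53, 64, 21]
enqueue(10): queue = [53, 64, 21, 10]
enqueue(88): queue = [53, 64, 21, 10, 88]
enqueue(37): queue = [53, 64, 21, 10, 88, 37]
enqueue(74): queue = [53, 64, 21, 10, 88, 37, 74]
enqueue(46): queue = [53, 64, 21, 10, 88, 37, 74, 46]
dequeue(): queue = [64, 21, 10, 88, 37, 74, 46]
enqueue(60): queue = [64, 21, 10, 88, 37, 74, 46, 60]
enqueue(8): queue = [64, 21, 10, 88, 37, 74, 46, 60, 8]
dequeue(): queue = [21, 10, 88, 37, 74, 46, 60, 8]

Answer: 21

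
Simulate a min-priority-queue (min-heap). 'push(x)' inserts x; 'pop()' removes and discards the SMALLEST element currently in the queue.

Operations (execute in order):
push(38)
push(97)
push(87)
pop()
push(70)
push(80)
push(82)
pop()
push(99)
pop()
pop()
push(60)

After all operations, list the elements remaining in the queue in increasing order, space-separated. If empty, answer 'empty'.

Answer: 60 87 97 99

Derivation:
push(38): heap contents = [38]
push(97): heap contents = [38, 97]
push(87): heap contents = [38, 87, 97]
pop() → 38: heap contents = [87, 97]
push(70): heap contents = [70, 87, 97]
push(80): heap contents = [70, 80, 87, 97]
push(82): heap contents = [70, 80, 82, 87, 97]
pop() → 70: heap contents = [80, 82, 87, 97]
push(99): heap contents = [80, 82, 87, 97, 99]
pop() → 80: heap contents = [82, 87, 97, 99]
pop() → 82: heap contents = [87, 97, 99]
push(60): heap contents = [60, 87, 97, 99]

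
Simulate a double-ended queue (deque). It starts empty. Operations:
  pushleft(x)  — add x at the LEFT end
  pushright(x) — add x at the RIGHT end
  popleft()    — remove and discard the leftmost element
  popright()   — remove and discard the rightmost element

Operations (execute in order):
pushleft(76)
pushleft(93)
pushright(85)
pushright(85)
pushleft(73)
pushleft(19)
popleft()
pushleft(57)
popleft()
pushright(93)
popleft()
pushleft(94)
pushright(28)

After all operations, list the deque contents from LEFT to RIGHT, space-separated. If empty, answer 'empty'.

Answer: 94 93 76 85 85 93 28

Derivation:
pushleft(76): [76]
pushleft(93): [93, 76]
pushright(85): [93, 76, 85]
pushright(85): [93, 76, 85, 85]
pushleft(73): [73, 93, 76, 85, 85]
pushleft(19): [19, 73, 93, 76, 85, 85]
popleft(): [73, 93, 76, 85, 85]
pushleft(57): [57, 73, 93, 76, 85, 85]
popleft(): [73, 93, 76, 85, 85]
pushright(93): [73, 93, 76, 85, 85, 93]
popleft(): [93, 76, 85, 85, 93]
pushleft(94): [94, 93, 76, 85, 85, 93]
pushright(28): [94, 93, 76, 85, 85, 93, 28]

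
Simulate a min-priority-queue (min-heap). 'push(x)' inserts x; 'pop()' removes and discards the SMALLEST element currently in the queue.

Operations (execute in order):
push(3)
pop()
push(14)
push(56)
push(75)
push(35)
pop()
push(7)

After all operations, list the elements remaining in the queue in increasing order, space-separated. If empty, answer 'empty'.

Answer: 7 35 56 75

Derivation:
push(3): heap contents = [3]
pop() → 3: heap contents = []
push(14): heap contents = [14]
push(56): heap contents = [14, 56]
push(75): heap contents = [14, 56, 75]
push(35): heap contents = [14, 35, 56, 75]
pop() → 14: heap contents = [35, 56, 75]
push(7): heap contents = [7, 35, 56, 75]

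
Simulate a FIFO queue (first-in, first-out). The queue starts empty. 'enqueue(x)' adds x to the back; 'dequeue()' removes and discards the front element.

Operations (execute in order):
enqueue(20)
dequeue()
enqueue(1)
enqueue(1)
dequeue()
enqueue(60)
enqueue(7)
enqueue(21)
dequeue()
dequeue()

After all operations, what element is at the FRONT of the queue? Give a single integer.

enqueue(20): queue = [20]
dequeue(): queue = []
enqueue(1): queue = [1]
enqueue(1): queue = [1, 1]
dequeue(): queue = [1]
enqueue(60): queue = [1, 60]
enqueue(7): queue = [1, 60, 7]
enqueue(21): queue = [1, 60, 7, 21]
dequeue(): queue = [60, 7, 21]
dequeue(): queue = [7, 21]

Answer: 7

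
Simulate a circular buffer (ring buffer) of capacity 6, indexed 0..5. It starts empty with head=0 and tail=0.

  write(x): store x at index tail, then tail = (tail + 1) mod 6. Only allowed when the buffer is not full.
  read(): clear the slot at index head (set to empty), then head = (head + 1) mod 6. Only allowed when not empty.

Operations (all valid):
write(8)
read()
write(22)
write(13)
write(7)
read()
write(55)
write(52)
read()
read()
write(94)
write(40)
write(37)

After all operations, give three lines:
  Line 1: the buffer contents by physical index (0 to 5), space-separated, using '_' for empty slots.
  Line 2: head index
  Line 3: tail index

write(8): buf=[8 _ _ _ _ _], head=0, tail=1, size=1
read(): buf=[_ _ _ _ _ _], head=1, tail=1, size=0
write(22): buf=[_ 22 _ _ _ _], head=1, tail=2, size=1
write(13): buf=[_ 22 13 _ _ _], head=1, tail=3, size=2
write(7): buf=[_ 22 13 7 _ _], head=1, tail=4, size=3
read(): buf=[_ _ 13 7 _ _], head=2, tail=4, size=2
write(55): buf=[_ _ 13 7 55 _], head=2, tail=5, size=3
write(52): buf=[_ _ 13 7 55 52], head=2, tail=0, size=4
read(): buf=[_ _ _ 7 55 52], head=3, tail=0, size=3
read(): buf=[_ _ _ _ 55 52], head=4, tail=0, size=2
write(94): buf=[94 _ _ _ 55 52], head=4, tail=1, size=3
write(40): buf=[94 40 _ _ 55 52], head=4, tail=2, size=4
write(37): buf=[94 40 37 _ 55 52], head=4, tail=3, size=5

Answer: 94 40 37 _ 55 52
4
3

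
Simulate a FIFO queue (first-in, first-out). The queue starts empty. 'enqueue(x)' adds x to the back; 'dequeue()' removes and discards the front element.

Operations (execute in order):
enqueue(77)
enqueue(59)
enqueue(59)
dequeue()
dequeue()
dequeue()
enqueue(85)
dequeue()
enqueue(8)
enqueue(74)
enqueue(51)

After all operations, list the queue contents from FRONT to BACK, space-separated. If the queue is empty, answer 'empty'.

Answer: 8 74 51

Derivation:
enqueue(77): [77]
enqueue(59): [77, 59]
enqueue(59): [77, 59, 59]
dequeue(): [59, 59]
dequeue(): [59]
dequeue(): []
enqueue(85): [85]
dequeue(): []
enqueue(8): [8]
enqueue(74): [8, 74]
enqueue(51): [8, 74, 51]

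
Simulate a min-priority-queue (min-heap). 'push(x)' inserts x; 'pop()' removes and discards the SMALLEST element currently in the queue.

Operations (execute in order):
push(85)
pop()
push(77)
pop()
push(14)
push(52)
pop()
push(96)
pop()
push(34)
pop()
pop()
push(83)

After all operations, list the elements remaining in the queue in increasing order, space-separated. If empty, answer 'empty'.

push(85): heap contents = [85]
pop() → 85: heap contents = []
push(77): heap contents = [77]
pop() → 77: heap contents = []
push(14): heap contents = [14]
push(52): heap contents = [14, 52]
pop() → 14: heap contents = [52]
push(96): heap contents = [52, 96]
pop() → 52: heap contents = [96]
push(34): heap contents = [34, 96]
pop() → 34: heap contents = [96]
pop() → 96: heap contents = []
push(83): heap contents = [83]

Answer: 83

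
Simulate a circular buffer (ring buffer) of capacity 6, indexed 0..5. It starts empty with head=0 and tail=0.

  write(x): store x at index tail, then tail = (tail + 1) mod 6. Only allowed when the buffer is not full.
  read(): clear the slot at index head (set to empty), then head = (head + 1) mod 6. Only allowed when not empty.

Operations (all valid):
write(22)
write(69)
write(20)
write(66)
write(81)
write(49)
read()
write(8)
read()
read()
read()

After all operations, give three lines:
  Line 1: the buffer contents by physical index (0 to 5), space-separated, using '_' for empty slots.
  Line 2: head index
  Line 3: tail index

Answer: 8 _ _ _ 81 49
4
1

Derivation:
write(22): buf=[22 _ _ _ _ _], head=0, tail=1, size=1
write(69): buf=[22 69 _ _ _ _], head=0, tail=2, size=2
write(20): buf=[22 69 20 _ _ _], head=0, tail=3, size=3
write(66): buf=[22 69 20 66 _ _], head=0, tail=4, size=4
write(81): buf=[22 69 20 66 81 _], head=0, tail=5, size=5
write(49): buf=[22 69 20 66 81 49], head=0, tail=0, size=6
read(): buf=[_ 69 20 66 81 49], head=1, tail=0, size=5
write(8): buf=[8 69 20 66 81 49], head=1, tail=1, size=6
read(): buf=[8 _ 20 66 81 49], head=2, tail=1, size=5
read(): buf=[8 _ _ 66 81 49], head=3, tail=1, size=4
read(): buf=[8 _ _ _ 81 49], head=4, tail=1, size=3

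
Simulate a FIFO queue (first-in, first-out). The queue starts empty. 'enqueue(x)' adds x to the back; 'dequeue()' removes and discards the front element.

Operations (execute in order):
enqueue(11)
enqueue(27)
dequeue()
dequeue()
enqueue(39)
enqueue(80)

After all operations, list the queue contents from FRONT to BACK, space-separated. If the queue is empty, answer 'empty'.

Answer: 39 80

Derivation:
enqueue(11): [11]
enqueue(27): [11, 27]
dequeue(): [27]
dequeue(): []
enqueue(39): [39]
enqueue(80): [39, 80]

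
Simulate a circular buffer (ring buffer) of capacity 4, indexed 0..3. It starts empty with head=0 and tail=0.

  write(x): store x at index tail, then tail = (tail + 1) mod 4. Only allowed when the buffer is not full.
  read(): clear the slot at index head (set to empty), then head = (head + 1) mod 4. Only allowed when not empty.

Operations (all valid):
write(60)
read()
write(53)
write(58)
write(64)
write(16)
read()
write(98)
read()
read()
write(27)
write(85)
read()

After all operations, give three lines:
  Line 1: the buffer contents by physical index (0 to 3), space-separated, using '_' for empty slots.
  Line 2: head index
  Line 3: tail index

Answer: _ 98 27 85
1
0

Derivation:
write(60): buf=[60 _ _ _], head=0, tail=1, size=1
read(): buf=[_ _ _ _], head=1, tail=1, size=0
write(53): buf=[_ 53 _ _], head=1, tail=2, size=1
write(58): buf=[_ 53 58 _], head=1, tail=3, size=2
write(64): buf=[_ 53 58 64], head=1, tail=0, size=3
write(16): buf=[16 53 58 64], head=1, tail=1, size=4
read(): buf=[16 _ 58 64], head=2, tail=1, size=3
write(98): buf=[16 98 58 64], head=2, tail=2, size=4
read(): buf=[16 98 _ 64], head=3, tail=2, size=3
read(): buf=[16 98 _ _], head=0, tail=2, size=2
write(27): buf=[16 98 27 _], head=0, tail=3, size=3
write(85): buf=[16 98 27 85], head=0, tail=0, size=4
read(): buf=[_ 98 27 85], head=1, tail=0, size=3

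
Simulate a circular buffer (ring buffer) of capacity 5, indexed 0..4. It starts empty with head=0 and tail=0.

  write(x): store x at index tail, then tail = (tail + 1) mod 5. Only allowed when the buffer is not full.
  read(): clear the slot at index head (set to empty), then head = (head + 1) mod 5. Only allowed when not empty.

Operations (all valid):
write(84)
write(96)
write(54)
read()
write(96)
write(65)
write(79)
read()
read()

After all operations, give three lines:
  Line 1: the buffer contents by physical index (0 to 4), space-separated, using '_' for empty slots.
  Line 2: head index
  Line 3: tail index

write(84): buf=[84 _ _ _ _], head=0, tail=1, size=1
write(96): buf=[84 96 _ _ _], head=0, tail=2, size=2
write(54): buf=[84 96 54 _ _], head=0, tail=3, size=3
read(): buf=[_ 96 54 _ _], head=1, tail=3, size=2
write(96): buf=[_ 96 54 96 _], head=1, tail=4, size=3
write(65): buf=[_ 96 54 96 65], head=1, tail=0, size=4
write(79): buf=[79 96 54 96 65], head=1, tail=1, size=5
read(): buf=[79 _ 54 96 65], head=2, tail=1, size=4
read(): buf=[79 _ _ 96 65], head=3, tail=1, size=3

Answer: 79 _ _ 96 65
3
1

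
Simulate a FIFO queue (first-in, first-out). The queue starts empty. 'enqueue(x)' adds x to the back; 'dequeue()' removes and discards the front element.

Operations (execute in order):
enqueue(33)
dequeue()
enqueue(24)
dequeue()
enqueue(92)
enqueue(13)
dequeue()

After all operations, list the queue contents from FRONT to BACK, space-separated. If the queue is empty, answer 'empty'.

Answer: 13

Derivation:
enqueue(33): [33]
dequeue(): []
enqueue(24): [24]
dequeue(): []
enqueue(92): [92]
enqueue(13): [92, 13]
dequeue(): [13]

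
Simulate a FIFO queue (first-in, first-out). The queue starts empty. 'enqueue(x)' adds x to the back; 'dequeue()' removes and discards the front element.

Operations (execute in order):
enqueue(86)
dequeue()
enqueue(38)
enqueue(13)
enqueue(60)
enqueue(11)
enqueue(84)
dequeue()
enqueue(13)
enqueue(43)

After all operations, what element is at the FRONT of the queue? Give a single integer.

Answer: 13

Derivation:
enqueue(86): queue = [86]
dequeue(): queue = []
enqueue(38): queue = [38]
enqueue(13): queue = [38, 13]
enqueue(60): queue = [38, 13, 60]
enqueue(11): queue = [38, 13, 60, 11]
enqueue(84): queue = [38, 13, 60, 11, 84]
dequeue(): queue = [13, 60, 11, 84]
enqueue(13): queue = [13, 60, 11, 84, 13]
enqueue(43): queue = [13, 60, 11, 84, 13, 43]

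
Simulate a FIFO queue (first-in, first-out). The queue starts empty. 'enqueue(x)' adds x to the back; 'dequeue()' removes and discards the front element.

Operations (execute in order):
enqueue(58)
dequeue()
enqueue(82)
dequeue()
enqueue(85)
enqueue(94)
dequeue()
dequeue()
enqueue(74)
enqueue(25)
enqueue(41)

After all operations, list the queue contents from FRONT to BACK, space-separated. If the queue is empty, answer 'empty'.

Answer: 74 25 41

Derivation:
enqueue(58): [58]
dequeue(): []
enqueue(82): [82]
dequeue(): []
enqueue(85): [85]
enqueue(94): [85, 94]
dequeue(): [94]
dequeue(): []
enqueue(74): [74]
enqueue(25): [74, 25]
enqueue(41): [74, 25, 41]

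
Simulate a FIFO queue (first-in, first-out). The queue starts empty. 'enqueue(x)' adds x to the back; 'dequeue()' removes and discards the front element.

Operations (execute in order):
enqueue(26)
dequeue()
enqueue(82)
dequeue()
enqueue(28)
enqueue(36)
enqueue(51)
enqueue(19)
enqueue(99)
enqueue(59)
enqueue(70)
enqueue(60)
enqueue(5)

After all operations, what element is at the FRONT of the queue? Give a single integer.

Answer: 28

Derivation:
enqueue(26): queue = [26]
dequeue(): queue = []
enqueue(82): queue = [82]
dequeue(): queue = []
enqueue(28): queue = [28]
enqueue(36): queue = [28, 36]
enqueue(51): queue = [28, 36, 51]
enqueue(19): queue = [28, 36, 51, 19]
enqueue(99): queue = [28, 36, 51, 19, 99]
enqueue(59): queue = [28, 36, 51, 19, 99, 59]
enqueue(70): queue = [28, 36, 51, 19, 99, 59, 70]
enqueue(60): queue = [28, 36, 51, 19, 99, 59, 70, 60]
enqueue(5): queue = [28, 36, 51, 19, 99, 59, 70, 60, 5]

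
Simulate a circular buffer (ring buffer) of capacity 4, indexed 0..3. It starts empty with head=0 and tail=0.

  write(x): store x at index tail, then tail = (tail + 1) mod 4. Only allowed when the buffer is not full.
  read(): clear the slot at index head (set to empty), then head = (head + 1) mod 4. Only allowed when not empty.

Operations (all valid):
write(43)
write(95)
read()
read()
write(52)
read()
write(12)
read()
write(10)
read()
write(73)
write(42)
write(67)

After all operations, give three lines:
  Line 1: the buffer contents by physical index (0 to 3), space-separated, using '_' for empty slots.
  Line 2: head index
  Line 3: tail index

write(43): buf=[43 _ _ _], head=0, tail=1, size=1
write(95): buf=[43 95 _ _], head=0, tail=2, size=2
read(): buf=[_ 95 _ _], head=1, tail=2, size=1
read(): buf=[_ _ _ _], head=2, tail=2, size=0
write(52): buf=[_ _ 52 _], head=2, tail=3, size=1
read(): buf=[_ _ _ _], head=3, tail=3, size=0
write(12): buf=[_ _ _ 12], head=3, tail=0, size=1
read(): buf=[_ _ _ _], head=0, tail=0, size=0
write(10): buf=[10 _ _ _], head=0, tail=1, size=1
read(): buf=[_ _ _ _], head=1, tail=1, size=0
write(73): buf=[_ 73 _ _], head=1, tail=2, size=1
write(42): buf=[_ 73 42 _], head=1, tail=3, size=2
write(67): buf=[_ 73 42 67], head=1, tail=0, size=3

Answer: _ 73 42 67
1
0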